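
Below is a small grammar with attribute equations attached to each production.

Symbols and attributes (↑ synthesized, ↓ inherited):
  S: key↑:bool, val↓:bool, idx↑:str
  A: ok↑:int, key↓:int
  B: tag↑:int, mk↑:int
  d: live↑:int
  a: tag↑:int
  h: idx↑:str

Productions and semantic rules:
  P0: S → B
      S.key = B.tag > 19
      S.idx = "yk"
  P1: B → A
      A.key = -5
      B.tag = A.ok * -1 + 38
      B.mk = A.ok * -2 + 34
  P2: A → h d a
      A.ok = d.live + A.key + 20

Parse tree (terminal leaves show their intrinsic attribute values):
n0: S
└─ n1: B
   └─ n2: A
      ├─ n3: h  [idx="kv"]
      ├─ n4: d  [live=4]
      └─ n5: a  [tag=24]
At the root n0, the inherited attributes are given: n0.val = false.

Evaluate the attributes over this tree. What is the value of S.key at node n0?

1. n0.val = false  [given at root]
2. n2.key = -5  [-5]
3. n3.idx = "kv"  [terminal]
4. n4.live = 4  [terminal]
5. n5.tag = 24  [terminal]
6. n2.ok = 19  [d.live + A.key + 20]
7. n1.tag = 19  [A.ok * -1 + 38]
8. n1.mk = -4  [A.ok * -2 + 34]
9. n0.key = false  [B.tag > 19]
10. n0.idx = "yk"  ["yk"]

false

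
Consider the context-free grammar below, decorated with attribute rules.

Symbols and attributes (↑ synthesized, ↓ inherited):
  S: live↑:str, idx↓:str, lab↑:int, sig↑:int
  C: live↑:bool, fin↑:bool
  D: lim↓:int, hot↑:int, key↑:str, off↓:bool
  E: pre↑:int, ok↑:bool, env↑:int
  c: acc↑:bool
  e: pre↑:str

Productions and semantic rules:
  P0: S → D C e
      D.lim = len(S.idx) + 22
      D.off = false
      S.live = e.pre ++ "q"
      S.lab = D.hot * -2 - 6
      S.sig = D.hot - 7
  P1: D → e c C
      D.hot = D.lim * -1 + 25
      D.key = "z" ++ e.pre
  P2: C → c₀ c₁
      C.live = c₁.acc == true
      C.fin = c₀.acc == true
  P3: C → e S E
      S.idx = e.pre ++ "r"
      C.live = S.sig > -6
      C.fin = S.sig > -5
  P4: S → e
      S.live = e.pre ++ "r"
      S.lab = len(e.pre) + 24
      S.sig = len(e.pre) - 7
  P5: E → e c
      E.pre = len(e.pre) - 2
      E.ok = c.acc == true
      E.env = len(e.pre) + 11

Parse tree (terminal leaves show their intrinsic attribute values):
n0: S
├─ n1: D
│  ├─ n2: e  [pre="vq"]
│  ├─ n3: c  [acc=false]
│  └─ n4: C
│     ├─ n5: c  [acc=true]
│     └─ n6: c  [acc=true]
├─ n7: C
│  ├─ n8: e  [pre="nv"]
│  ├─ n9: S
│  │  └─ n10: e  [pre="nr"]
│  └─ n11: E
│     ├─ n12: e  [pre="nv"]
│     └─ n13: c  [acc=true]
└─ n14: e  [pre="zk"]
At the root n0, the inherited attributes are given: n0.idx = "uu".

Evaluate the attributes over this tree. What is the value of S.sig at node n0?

1. n0.idx = "uu"  [given at root]
2. n1.lim = 24  [len(S.idx) + 22]
3. n1.off = false  [false]
4. n2.pre = "vq"  [terminal]
5. n3.acc = false  [terminal]
6. n5.acc = true  [terminal]
7. n6.acc = true  [terminal]
8. n4.live = true  [c₁.acc == true]
9. n4.fin = true  [c₀.acc == true]
10. n1.hot = 1  [D.lim * -1 + 25]
11. n1.key = "zvq"  ["z" ++ e.pre]
12. n8.pre = "nv"  [terminal]
13. n9.idx = "nvr"  [e.pre ++ "r"]
14. n10.pre = "nr"  [terminal]
15. n9.live = "nrr"  [e.pre ++ "r"]
16. n9.lab = 26  [len(e.pre) + 24]
17. n9.sig = -5  [len(e.pre) - 7]
18. n12.pre = "nv"  [terminal]
19. n13.acc = true  [terminal]
20. n11.pre = 0  [len(e.pre) - 2]
21. n11.ok = true  [c.acc == true]
22. n11.env = 13  [len(e.pre) + 11]
23. n7.live = true  [S.sig > -6]
24. n7.fin = false  [S.sig > -5]
25. n14.pre = "zk"  [terminal]
26. n0.live = "zkq"  [e.pre ++ "q"]
27. n0.lab = -8  [D.hot * -2 - 6]
28. n0.sig = -6  [D.hot - 7]

-6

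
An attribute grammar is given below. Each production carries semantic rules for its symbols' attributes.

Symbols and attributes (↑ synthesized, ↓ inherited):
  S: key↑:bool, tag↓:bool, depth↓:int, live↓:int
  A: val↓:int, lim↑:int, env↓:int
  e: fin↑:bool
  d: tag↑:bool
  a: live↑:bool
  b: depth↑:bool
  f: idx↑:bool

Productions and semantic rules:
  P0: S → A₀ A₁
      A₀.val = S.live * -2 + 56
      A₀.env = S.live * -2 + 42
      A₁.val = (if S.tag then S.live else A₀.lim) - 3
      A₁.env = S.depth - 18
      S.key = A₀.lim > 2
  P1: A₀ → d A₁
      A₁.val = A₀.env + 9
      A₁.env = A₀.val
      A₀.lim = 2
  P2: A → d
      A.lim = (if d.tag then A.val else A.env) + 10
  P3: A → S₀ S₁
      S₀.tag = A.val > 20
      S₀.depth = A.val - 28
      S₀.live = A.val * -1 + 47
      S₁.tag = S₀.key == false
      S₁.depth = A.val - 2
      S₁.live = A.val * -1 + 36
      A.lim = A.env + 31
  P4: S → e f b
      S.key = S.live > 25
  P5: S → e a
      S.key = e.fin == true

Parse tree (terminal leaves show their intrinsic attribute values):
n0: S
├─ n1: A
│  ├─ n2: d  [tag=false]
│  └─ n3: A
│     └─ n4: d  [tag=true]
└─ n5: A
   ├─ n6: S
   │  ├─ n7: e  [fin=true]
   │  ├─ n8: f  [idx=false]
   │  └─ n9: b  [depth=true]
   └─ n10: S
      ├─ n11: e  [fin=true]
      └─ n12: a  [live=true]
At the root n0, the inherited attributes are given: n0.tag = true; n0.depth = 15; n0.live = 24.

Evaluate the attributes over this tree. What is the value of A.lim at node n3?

13

1. n0.tag = true  [given at root]
2. n0.depth = 15  [given at root]
3. n0.live = 24  [given at root]
4. n1.val = 8  [S.live * -2 + 56]
5. n1.env = -6  [S.live * -2 + 42]
6. n2.tag = false  [terminal]
7. n3.val = 3  [A₀.env + 9]
8. n3.env = 8  [A₀.val]
9. n4.tag = true  [terminal]
10. n3.lim = 13  [(if d.tag then A.val else A.env) + 10]
11. n1.lim = 2  [2]
12. n5.val = 21  [(if S.tag then S.live else A₀.lim) - 3]
13. n5.env = -3  [S.depth - 18]
14. n6.tag = true  [A.val > 20]
15. n6.depth = -7  [A.val - 28]
16. n6.live = 26  [A.val * -1 + 47]
17. n7.fin = true  [terminal]
18. n8.idx = false  [terminal]
19. n9.depth = true  [terminal]
20. n6.key = true  [S.live > 25]
21. n10.tag = false  [S₀.key == false]
22. n10.depth = 19  [A.val - 2]
23. n10.live = 15  [A.val * -1 + 36]
24. n11.fin = true  [terminal]
25. n12.live = true  [terminal]
26. n10.key = true  [e.fin == true]
27. n5.lim = 28  [A.env + 31]
28. n0.key = false  [A₀.lim > 2]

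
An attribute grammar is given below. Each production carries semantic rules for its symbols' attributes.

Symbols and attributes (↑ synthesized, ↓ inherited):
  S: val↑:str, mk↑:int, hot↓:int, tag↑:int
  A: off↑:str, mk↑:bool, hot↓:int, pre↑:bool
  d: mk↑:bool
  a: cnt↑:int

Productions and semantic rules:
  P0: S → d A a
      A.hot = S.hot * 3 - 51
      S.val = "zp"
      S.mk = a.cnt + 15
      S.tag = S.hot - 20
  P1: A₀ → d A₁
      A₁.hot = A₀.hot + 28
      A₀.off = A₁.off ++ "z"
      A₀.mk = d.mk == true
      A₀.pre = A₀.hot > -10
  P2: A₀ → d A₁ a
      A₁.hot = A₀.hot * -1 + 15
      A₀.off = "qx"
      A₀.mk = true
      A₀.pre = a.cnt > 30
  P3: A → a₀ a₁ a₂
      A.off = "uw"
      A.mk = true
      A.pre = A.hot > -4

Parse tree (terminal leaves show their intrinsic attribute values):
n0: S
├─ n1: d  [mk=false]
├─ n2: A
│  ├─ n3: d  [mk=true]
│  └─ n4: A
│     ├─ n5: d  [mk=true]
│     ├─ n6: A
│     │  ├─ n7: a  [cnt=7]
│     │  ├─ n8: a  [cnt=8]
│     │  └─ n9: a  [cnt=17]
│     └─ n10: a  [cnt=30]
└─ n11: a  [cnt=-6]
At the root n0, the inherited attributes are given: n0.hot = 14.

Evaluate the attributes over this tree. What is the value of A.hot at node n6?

-4

1. n0.hot = 14  [given at root]
2. n1.mk = false  [terminal]
3. n2.hot = -9  [S.hot * 3 - 51]
4. n3.mk = true  [terminal]
5. n4.hot = 19  [A₀.hot + 28]
6. n5.mk = true  [terminal]
7. n6.hot = -4  [A₀.hot * -1 + 15]
8. n7.cnt = 7  [terminal]
9. n8.cnt = 8  [terminal]
10. n9.cnt = 17  [terminal]
11. n6.off = "uw"  ["uw"]
12. n6.mk = true  [true]
13. n6.pre = false  [A.hot > -4]
14. n10.cnt = 30  [terminal]
15. n4.off = "qx"  ["qx"]
16. n4.mk = true  [true]
17. n4.pre = false  [a.cnt > 30]
18. n2.off = "qxz"  [A₁.off ++ "z"]
19. n2.mk = true  [d.mk == true]
20. n2.pre = true  [A₀.hot > -10]
21. n11.cnt = -6  [terminal]
22. n0.val = "zp"  ["zp"]
23. n0.mk = 9  [a.cnt + 15]
24. n0.tag = -6  [S.hot - 20]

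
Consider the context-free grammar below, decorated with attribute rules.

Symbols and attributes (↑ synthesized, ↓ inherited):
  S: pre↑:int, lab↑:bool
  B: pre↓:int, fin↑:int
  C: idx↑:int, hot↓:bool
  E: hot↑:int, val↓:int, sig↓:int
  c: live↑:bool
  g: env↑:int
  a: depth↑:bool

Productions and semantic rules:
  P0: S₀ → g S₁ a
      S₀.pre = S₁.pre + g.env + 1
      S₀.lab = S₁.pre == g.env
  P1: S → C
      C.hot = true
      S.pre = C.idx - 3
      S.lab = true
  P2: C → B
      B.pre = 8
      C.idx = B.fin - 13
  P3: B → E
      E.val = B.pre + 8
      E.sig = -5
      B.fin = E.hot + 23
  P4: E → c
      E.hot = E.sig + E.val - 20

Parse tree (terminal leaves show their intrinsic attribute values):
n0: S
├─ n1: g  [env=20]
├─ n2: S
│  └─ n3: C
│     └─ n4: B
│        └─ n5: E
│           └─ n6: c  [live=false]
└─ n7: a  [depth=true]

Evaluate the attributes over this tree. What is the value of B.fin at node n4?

14

1. n1.env = 20  [terminal]
2. n3.hot = true  [true]
3. n4.pre = 8  [8]
4. n5.val = 16  [B.pre + 8]
5. n5.sig = -5  [-5]
6. n6.live = false  [terminal]
7. n5.hot = -9  [E.sig + E.val - 20]
8. n4.fin = 14  [E.hot + 23]
9. n3.idx = 1  [B.fin - 13]
10. n2.pre = -2  [C.idx - 3]
11. n2.lab = true  [true]
12. n7.depth = true  [terminal]
13. n0.pre = 19  [S₁.pre + g.env + 1]
14. n0.lab = false  [S₁.pre == g.env]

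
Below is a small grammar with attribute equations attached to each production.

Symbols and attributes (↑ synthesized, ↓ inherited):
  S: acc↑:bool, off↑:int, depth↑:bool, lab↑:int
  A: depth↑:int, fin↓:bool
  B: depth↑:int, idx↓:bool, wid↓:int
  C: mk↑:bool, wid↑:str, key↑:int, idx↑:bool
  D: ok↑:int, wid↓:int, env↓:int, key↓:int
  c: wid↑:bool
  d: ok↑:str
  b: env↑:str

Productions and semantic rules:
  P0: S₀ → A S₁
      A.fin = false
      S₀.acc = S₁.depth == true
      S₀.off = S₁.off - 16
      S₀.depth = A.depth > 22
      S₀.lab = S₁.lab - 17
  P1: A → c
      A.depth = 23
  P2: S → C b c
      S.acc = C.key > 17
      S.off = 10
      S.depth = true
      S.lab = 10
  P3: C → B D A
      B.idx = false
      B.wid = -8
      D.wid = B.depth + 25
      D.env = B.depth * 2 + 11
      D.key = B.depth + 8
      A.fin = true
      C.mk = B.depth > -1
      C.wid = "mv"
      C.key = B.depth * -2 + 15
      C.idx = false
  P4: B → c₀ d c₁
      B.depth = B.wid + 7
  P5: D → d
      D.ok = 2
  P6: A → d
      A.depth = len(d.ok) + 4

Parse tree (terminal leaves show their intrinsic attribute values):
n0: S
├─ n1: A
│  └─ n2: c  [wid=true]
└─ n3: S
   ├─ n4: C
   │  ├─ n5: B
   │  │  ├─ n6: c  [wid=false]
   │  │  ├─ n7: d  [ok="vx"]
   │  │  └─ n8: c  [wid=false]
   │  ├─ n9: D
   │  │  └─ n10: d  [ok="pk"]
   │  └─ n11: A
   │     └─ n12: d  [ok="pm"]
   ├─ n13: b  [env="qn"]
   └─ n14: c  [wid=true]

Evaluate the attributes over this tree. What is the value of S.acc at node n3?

false

1. n1.fin = false  [false]
2. n2.wid = true  [terminal]
3. n1.depth = 23  [23]
4. n5.idx = false  [false]
5. n5.wid = -8  [-8]
6. n6.wid = false  [terminal]
7. n7.ok = "vx"  [terminal]
8. n8.wid = false  [terminal]
9. n5.depth = -1  [B.wid + 7]
10. n9.wid = 24  [B.depth + 25]
11. n9.env = 9  [B.depth * 2 + 11]
12. n9.key = 7  [B.depth + 8]
13. n10.ok = "pk"  [terminal]
14. n9.ok = 2  [2]
15. n11.fin = true  [true]
16. n12.ok = "pm"  [terminal]
17. n11.depth = 6  [len(d.ok) + 4]
18. n4.mk = false  [B.depth > -1]
19. n4.wid = "mv"  ["mv"]
20. n4.key = 17  [B.depth * -2 + 15]
21. n4.idx = false  [false]
22. n13.env = "qn"  [terminal]
23. n14.wid = true  [terminal]
24. n3.acc = false  [C.key > 17]
25. n3.off = 10  [10]
26. n3.depth = true  [true]
27. n3.lab = 10  [10]
28. n0.acc = true  [S₁.depth == true]
29. n0.off = -6  [S₁.off - 16]
30. n0.depth = true  [A.depth > 22]
31. n0.lab = -7  [S₁.lab - 17]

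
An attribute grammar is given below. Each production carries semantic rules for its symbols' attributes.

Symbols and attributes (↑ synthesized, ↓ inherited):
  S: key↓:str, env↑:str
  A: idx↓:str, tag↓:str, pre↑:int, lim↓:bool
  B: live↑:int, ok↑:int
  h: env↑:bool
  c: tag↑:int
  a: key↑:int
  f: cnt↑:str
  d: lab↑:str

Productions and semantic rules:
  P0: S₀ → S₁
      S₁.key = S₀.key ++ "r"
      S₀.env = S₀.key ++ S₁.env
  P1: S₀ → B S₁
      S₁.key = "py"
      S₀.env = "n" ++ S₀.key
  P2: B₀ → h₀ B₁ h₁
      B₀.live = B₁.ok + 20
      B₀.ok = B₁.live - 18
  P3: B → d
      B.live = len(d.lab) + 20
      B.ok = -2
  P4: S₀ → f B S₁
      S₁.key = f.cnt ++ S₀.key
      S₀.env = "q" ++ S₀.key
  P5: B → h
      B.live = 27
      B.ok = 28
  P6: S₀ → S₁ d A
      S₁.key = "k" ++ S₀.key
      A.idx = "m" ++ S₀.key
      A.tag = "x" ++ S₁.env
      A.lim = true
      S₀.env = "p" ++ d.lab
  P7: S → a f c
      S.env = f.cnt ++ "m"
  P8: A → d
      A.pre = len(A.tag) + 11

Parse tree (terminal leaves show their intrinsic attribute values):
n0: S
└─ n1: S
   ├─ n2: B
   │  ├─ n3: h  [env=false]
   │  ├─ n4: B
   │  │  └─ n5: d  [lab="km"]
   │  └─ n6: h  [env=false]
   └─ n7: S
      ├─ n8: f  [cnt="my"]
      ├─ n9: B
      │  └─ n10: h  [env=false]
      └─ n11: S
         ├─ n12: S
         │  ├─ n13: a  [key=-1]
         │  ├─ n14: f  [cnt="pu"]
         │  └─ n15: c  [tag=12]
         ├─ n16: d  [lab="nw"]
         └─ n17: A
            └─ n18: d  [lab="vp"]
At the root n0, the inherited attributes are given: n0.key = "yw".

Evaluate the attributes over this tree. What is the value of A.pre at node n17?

1. n0.key = "yw"  [given at root]
2. n1.key = "ywr"  [S₀.key ++ "r"]
3. n3.env = false  [terminal]
4. n5.lab = "km"  [terminal]
5. n4.live = 22  [len(d.lab) + 20]
6. n4.ok = -2  [-2]
7. n6.env = false  [terminal]
8. n2.live = 18  [B₁.ok + 20]
9. n2.ok = 4  [B₁.live - 18]
10. n7.key = "py"  ["py"]
11. n8.cnt = "my"  [terminal]
12. n10.env = false  [terminal]
13. n9.live = 27  [27]
14. n9.ok = 28  [28]
15. n11.key = "mypy"  [f.cnt ++ S₀.key]
16. n12.key = "kmypy"  ["k" ++ S₀.key]
17. n13.key = -1  [terminal]
18. n14.cnt = "pu"  [terminal]
19. n15.tag = 12  [terminal]
20. n12.env = "pum"  [f.cnt ++ "m"]
21. n16.lab = "nw"  [terminal]
22. n17.idx = "mmypy"  ["m" ++ S₀.key]
23. n17.tag = "xpum"  ["x" ++ S₁.env]
24. n17.lim = true  [true]
25. n18.lab = "vp"  [terminal]
26. n17.pre = 15  [len(A.tag) + 11]
27. n11.env = "pnw"  ["p" ++ d.lab]
28. n7.env = "qpy"  ["q" ++ S₀.key]
29. n1.env = "nywr"  ["n" ++ S₀.key]
30. n0.env = "ywnywr"  [S₀.key ++ S₁.env]

15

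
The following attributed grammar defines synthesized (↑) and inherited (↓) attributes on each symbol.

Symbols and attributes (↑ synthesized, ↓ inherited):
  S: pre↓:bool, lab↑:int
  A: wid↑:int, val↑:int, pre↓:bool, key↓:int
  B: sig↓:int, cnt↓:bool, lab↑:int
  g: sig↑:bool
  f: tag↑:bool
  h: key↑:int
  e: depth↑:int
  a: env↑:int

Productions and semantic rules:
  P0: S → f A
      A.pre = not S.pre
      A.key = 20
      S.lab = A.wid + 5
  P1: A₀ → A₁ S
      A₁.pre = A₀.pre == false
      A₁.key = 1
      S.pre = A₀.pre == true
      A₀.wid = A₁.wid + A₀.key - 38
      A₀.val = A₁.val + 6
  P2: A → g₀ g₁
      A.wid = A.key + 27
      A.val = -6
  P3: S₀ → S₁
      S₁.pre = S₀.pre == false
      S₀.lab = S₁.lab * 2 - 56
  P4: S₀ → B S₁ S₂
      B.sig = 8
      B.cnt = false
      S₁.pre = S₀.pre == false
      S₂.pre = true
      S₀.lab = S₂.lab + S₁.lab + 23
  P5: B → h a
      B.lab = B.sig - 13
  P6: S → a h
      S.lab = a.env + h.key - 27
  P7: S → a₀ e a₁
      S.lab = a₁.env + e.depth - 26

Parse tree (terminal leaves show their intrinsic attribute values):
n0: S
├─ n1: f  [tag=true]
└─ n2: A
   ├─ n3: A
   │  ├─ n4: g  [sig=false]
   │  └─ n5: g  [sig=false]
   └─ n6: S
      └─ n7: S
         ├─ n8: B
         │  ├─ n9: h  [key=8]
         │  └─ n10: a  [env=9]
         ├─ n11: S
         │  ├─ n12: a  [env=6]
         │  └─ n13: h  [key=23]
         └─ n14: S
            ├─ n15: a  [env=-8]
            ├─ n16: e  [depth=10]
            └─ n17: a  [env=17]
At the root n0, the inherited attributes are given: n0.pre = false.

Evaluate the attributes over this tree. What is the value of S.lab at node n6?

-4

1. n0.pre = false  [given at root]
2. n1.tag = true  [terminal]
3. n2.pre = true  [not S.pre]
4. n2.key = 20  [20]
5. n3.pre = false  [A₀.pre == false]
6. n3.key = 1  [1]
7. n4.sig = false  [terminal]
8. n5.sig = false  [terminal]
9. n3.wid = 28  [A.key + 27]
10. n3.val = -6  [-6]
11. n6.pre = true  [A₀.pre == true]
12. n7.pre = false  [S₀.pre == false]
13. n8.sig = 8  [8]
14. n8.cnt = false  [false]
15. n9.key = 8  [terminal]
16. n10.env = 9  [terminal]
17. n8.lab = -5  [B.sig - 13]
18. n11.pre = true  [S₀.pre == false]
19. n12.env = 6  [terminal]
20. n13.key = 23  [terminal]
21. n11.lab = 2  [a.env + h.key - 27]
22. n14.pre = true  [true]
23. n15.env = -8  [terminal]
24. n16.depth = 10  [terminal]
25. n17.env = 17  [terminal]
26. n14.lab = 1  [a₁.env + e.depth - 26]
27. n7.lab = 26  [S₂.lab + S₁.lab + 23]
28. n6.lab = -4  [S₁.lab * 2 - 56]
29. n2.wid = 10  [A₁.wid + A₀.key - 38]
30. n2.val = 0  [A₁.val + 6]
31. n0.lab = 15  [A.wid + 5]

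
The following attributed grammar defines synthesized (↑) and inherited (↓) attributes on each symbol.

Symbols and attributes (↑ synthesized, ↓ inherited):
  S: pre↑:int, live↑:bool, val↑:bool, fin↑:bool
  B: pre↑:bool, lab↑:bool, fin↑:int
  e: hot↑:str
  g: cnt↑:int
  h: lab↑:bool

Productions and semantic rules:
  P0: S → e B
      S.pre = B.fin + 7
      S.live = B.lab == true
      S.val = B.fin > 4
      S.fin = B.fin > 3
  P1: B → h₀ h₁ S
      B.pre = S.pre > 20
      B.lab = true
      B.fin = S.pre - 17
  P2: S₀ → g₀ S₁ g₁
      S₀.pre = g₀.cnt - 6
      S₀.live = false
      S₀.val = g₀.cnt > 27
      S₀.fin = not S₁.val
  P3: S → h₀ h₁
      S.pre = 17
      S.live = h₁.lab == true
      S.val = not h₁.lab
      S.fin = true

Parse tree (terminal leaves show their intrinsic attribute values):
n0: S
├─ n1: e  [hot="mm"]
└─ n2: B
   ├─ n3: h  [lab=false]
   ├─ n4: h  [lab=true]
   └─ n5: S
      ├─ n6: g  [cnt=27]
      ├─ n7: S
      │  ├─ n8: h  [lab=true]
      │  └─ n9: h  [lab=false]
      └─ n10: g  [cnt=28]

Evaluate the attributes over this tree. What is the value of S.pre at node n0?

11

1. n1.hot = "mm"  [terminal]
2. n3.lab = false  [terminal]
3. n4.lab = true  [terminal]
4. n6.cnt = 27  [terminal]
5. n8.lab = true  [terminal]
6. n9.lab = false  [terminal]
7. n7.pre = 17  [17]
8. n7.live = false  [h₁.lab == true]
9. n7.val = true  [not h₁.lab]
10. n7.fin = true  [true]
11. n10.cnt = 28  [terminal]
12. n5.pre = 21  [g₀.cnt - 6]
13. n5.live = false  [false]
14. n5.val = false  [g₀.cnt > 27]
15. n5.fin = false  [not S₁.val]
16. n2.pre = true  [S.pre > 20]
17. n2.lab = true  [true]
18. n2.fin = 4  [S.pre - 17]
19. n0.pre = 11  [B.fin + 7]
20. n0.live = true  [B.lab == true]
21. n0.val = false  [B.fin > 4]
22. n0.fin = true  [B.fin > 3]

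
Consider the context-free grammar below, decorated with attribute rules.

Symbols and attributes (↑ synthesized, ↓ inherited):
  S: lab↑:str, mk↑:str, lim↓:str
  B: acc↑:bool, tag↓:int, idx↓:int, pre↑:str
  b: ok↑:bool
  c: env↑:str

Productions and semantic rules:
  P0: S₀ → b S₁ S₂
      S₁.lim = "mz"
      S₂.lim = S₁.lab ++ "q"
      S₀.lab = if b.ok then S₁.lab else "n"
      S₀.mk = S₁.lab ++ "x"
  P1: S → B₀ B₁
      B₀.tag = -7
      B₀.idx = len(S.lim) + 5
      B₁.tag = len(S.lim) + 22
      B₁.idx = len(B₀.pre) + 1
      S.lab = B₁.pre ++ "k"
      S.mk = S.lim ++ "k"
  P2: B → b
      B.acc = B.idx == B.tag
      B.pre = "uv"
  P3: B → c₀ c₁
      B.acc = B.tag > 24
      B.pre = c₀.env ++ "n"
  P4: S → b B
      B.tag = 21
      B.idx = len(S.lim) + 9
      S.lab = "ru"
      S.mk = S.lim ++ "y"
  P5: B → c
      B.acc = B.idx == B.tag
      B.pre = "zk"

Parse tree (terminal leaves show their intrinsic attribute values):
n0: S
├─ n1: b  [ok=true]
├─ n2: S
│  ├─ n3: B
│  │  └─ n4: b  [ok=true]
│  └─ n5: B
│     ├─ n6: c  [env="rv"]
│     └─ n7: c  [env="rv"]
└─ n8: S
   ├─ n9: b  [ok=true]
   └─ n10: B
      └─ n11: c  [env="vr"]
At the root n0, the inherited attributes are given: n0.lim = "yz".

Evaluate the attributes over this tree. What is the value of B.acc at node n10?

false

1. n0.lim = "yz"  [given at root]
2. n1.ok = true  [terminal]
3. n2.lim = "mz"  ["mz"]
4. n3.tag = -7  [-7]
5. n3.idx = 7  [len(S.lim) + 5]
6. n4.ok = true  [terminal]
7. n3.acc = false  [B.idx == B.tag]
8. n3.pre = "uv"  ["uv"]
9. n5.tag = 24  [len(S.lim) + 22]
10. n5.idx = 3  [len(B₀.pre) + 1]
11. n6.env = "rv"  [terminal]
12. n7.env = "rv"  [terminal]
13. n5.acc = false  [B.tag > 24]
14. n5.pre = "rvn"  [c₀.env ++ "n"]
15. n2.lab = "rvnk"  [B₁.pre ++ "k"]
16. n2.mk = "mzk"  [S.lim ++ "k"]
17. n8.lim = "rvnkq"  [S₁.lab ++ "q"]
18. n9.ok = true  [terminal]
19. n10.tag = 21  [21]
20. n10.idx = 14  [len(S.lim) + 9]
21. n11.env = "vr"  [terminal]
22. n10.acc = false  [B.idx == B.tag]
23. n10.pre = "zk"  ["zk"]
24. n8.lab = "ru"  ["ru"]
25. n8.mk = "rvnkqy"  [S.lim ++ "y"]
26. n0.lab = "rvnk"  [if b.ok then S₁.lab else "n"]
27. n0.mk = "rvnkx"  [S₁.lab ++ "x"]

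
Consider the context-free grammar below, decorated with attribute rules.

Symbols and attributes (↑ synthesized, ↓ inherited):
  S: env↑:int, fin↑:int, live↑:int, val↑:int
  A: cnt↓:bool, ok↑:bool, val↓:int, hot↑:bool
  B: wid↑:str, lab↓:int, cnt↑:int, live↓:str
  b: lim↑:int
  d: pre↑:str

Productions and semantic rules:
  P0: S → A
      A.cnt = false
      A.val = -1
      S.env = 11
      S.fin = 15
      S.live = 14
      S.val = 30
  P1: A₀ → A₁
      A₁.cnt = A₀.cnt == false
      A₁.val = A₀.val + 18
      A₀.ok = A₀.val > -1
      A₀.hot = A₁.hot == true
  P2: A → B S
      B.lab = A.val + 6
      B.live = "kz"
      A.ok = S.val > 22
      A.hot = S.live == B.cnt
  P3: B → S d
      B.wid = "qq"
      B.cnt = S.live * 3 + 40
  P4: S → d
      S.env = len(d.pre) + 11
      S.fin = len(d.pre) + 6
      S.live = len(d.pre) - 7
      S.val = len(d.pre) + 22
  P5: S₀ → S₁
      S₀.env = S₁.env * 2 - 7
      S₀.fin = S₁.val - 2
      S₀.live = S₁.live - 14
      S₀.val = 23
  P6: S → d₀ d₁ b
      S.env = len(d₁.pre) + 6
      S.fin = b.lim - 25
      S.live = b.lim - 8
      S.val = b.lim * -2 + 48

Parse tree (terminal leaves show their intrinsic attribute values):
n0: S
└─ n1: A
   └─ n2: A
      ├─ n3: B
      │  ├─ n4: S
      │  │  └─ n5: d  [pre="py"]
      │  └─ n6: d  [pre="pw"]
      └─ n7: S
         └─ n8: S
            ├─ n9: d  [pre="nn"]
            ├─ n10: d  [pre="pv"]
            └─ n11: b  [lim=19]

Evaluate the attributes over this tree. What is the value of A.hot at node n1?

1. n1.cnt = false  [false]
2. n1.val = -1  [-1]
3. n2.cnt = true  [A₀.cnt == false]
4. n2.val = 17  [A₀.val + 18]
5. n3.lab = 23  [A.val + 6]
6. n3.live = "kz"  ["kz"]
7. n5.pre = "py"  [terminal]
8. n4.env = 13  [len(d.pre) + 11]
9. n4.fin = 8  [len(d.pre) + 6]
10. n4.live = -5  [len(d.pre) - 7]
11. n4.val = 24  [len(d.pre) + 22]
12. n6.pre = "pw"  [terminal]
13. n3.wid = "qq"  ["qq"]
14. n3.cnt = 25  [S.live * 3 + 40]
15. n9.pre = "nn"  [terminal]
16. n10.pre = "pv"  [terminal]
17. n11.lim = 19  [terminal]
18. n8.env = 8  [len(d₁.pre) + 6]
19. n8.fin = -6  [b.lim - 25]
20. n8.live = 11  [b.lim - 8]
21. n8.val = 10  [b.lim * -2 + 48]
22. n7.env = 9  [S₁.env * 2 - 7]
23. n7.fin = 8  [S₁.val - 2]
24. n7.live = -3  [S₁.live - 14]
25. n7.val = 23  [23]
26. n2.ok = true  [S.val > 22]
27. n2.hot = false  [S.live == B.cnt]
28. n1.ok = false  [A₀.val > -1]
29. n1.hot = false  [A₁.hot == true]
30. n0.env = 11  [11]
31. n0.fin = 15  [15]
32. n0.live = 14  [14]
33. n0.val = 30  [30]

false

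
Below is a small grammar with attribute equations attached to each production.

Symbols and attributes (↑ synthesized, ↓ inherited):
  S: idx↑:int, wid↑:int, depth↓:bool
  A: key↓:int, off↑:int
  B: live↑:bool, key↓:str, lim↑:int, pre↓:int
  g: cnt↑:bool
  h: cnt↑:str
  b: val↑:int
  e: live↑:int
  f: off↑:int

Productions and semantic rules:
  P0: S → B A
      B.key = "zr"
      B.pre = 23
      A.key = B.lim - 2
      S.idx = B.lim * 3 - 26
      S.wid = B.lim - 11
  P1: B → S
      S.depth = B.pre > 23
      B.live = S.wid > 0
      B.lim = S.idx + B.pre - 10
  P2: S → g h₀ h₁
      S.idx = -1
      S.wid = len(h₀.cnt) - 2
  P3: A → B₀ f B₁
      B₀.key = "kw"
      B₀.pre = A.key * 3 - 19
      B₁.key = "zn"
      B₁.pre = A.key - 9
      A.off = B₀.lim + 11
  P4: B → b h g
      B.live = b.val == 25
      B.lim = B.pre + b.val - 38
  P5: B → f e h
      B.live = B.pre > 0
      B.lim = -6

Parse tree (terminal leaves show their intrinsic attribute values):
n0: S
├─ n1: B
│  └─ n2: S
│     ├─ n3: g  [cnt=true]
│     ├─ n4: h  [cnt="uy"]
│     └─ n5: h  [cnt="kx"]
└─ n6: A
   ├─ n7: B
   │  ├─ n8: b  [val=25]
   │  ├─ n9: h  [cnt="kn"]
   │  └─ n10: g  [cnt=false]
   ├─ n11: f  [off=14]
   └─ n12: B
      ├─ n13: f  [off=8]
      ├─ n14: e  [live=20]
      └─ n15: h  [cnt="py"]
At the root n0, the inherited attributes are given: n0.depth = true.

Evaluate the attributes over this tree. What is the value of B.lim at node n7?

-2

1. n0.depth = true  [given at root]
2. n1.key = "zr"  ["zr"]
3. n1.pre = 23  [23]
4. n2.depth = false  [B.pre > 23]
5. n3.cnt = true  [terminal]
6. n4.cnt = "uy"  [terminal]
7. n5.cnt = "kx"  [terminal]
8. n2.idx = -1  [-1]
9. n2.wid = 0  [len(h₀.cnt) - 2]
10. n1.live = false  [S.wid > 0]
11. n1.lim = 12  [S.idx + B.pre - 10]
12. n6.key = 10  [B.lim - 2]
13. n7.key = "kw"  ["kw"]
14. n7.pre = 11  [A.key * 3 - 19]
15. n8.val = 25  [terminal]
16. n9.cnt = "kn"  [terminal]
17. n10.cnt = false  [terminal]
18. n7.live = true  [b.val == 25]
19. n7.lim = -2  [B.pre + b.val - 38]
20. n11.off = 14  [terminal]
21. n12.key = "zn"  ["zn"]
22. n12.pre = 1  [A.key - 9]
23. n13.off = 8  [terminal]
24. n14.live = 20  [terminal]
25. n15.cnt = "py"  [terminal]
26. n12.live = true  [B.pre > 0]
27. n12.lim = -6  [-6]
28. n6.off = 9  [B₀.lim + 11]
29. n0.idx = 10  [B.lim * 3 - 26]
30. n0.wid = 1  [B.lim - 11]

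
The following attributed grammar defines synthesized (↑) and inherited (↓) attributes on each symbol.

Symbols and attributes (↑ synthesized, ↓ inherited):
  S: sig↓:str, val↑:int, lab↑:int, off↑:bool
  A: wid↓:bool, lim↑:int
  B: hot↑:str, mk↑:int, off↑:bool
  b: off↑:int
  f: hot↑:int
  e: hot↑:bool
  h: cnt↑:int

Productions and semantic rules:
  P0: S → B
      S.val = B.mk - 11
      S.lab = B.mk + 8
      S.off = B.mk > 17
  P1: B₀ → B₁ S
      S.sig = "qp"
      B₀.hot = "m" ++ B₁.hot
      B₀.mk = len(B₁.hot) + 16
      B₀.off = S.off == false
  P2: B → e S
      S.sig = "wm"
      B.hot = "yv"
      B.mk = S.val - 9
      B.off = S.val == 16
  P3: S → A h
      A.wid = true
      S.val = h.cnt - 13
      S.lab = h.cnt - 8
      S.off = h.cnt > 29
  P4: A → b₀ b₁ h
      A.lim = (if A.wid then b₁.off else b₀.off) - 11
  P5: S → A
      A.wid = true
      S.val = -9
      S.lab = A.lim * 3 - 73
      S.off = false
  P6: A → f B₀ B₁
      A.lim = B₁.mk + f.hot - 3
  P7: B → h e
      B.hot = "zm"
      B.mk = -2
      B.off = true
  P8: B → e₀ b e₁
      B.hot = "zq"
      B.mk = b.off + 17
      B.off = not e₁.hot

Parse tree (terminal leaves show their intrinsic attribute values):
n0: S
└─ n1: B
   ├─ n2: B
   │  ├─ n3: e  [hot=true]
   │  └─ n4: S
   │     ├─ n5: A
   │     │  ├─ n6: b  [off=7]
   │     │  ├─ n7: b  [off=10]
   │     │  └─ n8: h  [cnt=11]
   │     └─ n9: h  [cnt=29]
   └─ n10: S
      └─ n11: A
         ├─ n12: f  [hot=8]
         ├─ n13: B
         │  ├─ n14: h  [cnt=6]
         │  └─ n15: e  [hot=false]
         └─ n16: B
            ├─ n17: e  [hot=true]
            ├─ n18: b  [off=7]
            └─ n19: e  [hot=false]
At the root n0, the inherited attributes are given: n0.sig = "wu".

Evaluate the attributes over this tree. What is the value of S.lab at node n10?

1. n0.sig = "wu"  [given at root]
2. n3.hot = true  [terminal]
3. n4.sig = "wm"  ["wm"]
4. n5.wid = true  [true]
5. n6.off = 7  [terminal]
6. n7.off = 10  [terminal]
7. n8.cnt = 11  [terminal]
8. n5.lim = -1  [(if A.wid then b₁.off else b₀.off) - 11]
9. n9.cnt = 29  [terminal]
10. n4.val = 16  [h.cnt - 13]
11. n4.lab = 21  [h.cnt - 8]
12. n4.off = false  [h.cnt > 29]
13. n2.hot = "yv"  ["yv"]
14. n2.mk = 7  [S.val - 9]
15. n2.off = true  [S.val == 16]
16. n10.sig = "qp"  ["qp"]
17. n11.wid = true  [true]
18. n12.hot = 8  [terminal]
19. n14.cnt = 6  [terminal]
20. n15.hot = false  [terminal]
21. n13.hot = "zm"  ["zm"]
22. n13.mk = -2  [-2]
23. n13.off = true  [true]
24. n17.hot = true  [terminal]
25. n18.off = 7  [terminal]
26. n19.hot = false  [terminal]
27. n16.hot = "zq"  ["zq"]
28. n16.mk = 24  [b.off + 17]
29. n16.off = true  [not e₁.hot]
30. n11.lim = 29  [B₁.mk + f.hot - 3]
31. n10.val = -9  [-9]
32. n10.lab = 14  [A.lim * 3 - 73]
33. n10.off = false  [false]
34. n1.hot = "myv"  ["m" ++ B₁.hot]
35. n1.mk = 18  [len(B₁.hot) + 16]
36. n1.off = true  [S.off == false]
37. n0.val = 7  [B.mk - 11]
38. n0.lab = 26  [B.mk + 8]
39. n0.off = true  [B.mk > 17]

14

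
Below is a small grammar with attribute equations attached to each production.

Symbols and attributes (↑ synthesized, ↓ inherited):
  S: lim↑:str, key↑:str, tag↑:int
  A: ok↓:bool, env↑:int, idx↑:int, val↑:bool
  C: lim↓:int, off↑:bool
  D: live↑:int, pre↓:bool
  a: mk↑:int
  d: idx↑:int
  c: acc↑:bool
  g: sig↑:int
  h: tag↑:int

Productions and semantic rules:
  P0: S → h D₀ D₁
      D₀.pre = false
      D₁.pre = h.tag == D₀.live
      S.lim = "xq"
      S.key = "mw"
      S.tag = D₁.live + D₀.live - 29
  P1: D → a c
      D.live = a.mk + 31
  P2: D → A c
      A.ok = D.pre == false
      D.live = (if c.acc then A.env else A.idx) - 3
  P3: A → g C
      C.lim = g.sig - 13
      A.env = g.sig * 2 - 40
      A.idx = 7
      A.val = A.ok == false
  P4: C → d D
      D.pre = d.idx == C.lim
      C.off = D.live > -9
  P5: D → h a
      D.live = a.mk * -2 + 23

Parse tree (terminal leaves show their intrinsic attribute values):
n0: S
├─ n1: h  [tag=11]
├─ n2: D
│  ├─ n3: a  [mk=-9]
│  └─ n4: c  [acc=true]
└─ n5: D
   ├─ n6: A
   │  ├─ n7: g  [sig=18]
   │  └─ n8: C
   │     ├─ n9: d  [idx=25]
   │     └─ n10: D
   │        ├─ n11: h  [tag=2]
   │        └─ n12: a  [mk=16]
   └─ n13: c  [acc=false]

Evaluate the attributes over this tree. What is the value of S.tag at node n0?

-3

1. n1.tag = 11  [terminal]
2. n2.pre = false  [false]
3. n3.mk = -9  [terminal]
4. n4.acc = true  [terminal]
5. n2.live = 22  [a.mk + 31]
6. n5.pre = false  [h.tag == D₀.live]
7. n6.ok = true  [D.pre == false]
8. n7.sig = 18  [terminal]
9. n8.lim = 5  [g.sig - 13]
10. n9.idx = 25  [terminal]
11. n10.pre = false  [d.idx == C.lim]
12. n11.tag = 2  [terminal]
13. n12.mk = 16  [terminal]
14. n10.live = -9  [a.mk * -2 + 23]
15. n8.off = false  [D.live > -9]
16. n6.env = -4  [g.sig * 2 - 40]
17. n6.idx = 7  [7]
18. n6.val = false  [A.ok == false]
19. n13.acc = false  [terminal]
20. n5.live = 4  [(if c.acc then A.env else A.idx) - 3]
21. n0.lim = "xq"  ["xq"]
22. n0.key = "mw"  ["mw"]
23. n0.tag = -3  [D₁.live + D₀.live - 29]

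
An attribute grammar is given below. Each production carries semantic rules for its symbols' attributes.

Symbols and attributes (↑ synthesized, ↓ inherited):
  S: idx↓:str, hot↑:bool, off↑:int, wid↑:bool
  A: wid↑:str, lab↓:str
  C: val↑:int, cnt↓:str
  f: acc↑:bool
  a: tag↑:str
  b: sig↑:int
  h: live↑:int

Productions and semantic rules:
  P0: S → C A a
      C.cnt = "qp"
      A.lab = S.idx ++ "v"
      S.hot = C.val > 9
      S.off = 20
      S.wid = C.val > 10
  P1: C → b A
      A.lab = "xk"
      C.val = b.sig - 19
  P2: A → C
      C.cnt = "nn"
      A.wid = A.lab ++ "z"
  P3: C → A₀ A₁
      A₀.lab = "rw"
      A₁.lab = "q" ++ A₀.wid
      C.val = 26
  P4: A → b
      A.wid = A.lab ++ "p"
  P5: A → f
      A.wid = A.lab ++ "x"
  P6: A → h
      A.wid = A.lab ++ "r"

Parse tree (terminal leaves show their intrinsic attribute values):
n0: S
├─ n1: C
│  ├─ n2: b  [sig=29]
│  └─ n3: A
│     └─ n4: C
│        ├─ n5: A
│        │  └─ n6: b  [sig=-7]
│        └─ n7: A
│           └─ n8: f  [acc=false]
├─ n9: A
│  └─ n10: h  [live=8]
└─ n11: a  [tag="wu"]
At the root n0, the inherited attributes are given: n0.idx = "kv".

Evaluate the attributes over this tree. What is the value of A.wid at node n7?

1. n0.idx = "kv"  [given at root]
2. n1.cnt = "qp"  ["qp"]
3. n2.sig = 29  [terminal]
4. n3.lab = "xk"  ["xk"]
5. n4.cnt = "nn"  ["nn"]
6. n5.lab = "rw"  ["rw"]
7. n6.sig = -7  [terminal]
8. n5.wid = "rwp"  [A.lab ++ "p"]
9. n7.lab = "qrwp"  ["q" ++ A₀.wid]
10. n8.acc = false  [terminal]
11. n7.wid = "qrwpx"  [A.lab ++ "x"]
12. n4.val = 26  [26]
13. n3.wid = "xkz"  [A.lab ++ "z"]
14. n1.val = 10  [b.sig - 19]
15. n9.lab = "kvv"  [S.idx ++ "v"]
16. n10.live = 8  [terminal]
17. n9.wid = "kvvr"  [A.lab ++ "r"]
18. n11.tag = "wu"  [terminal]
19. n0.hot = true  [C.val > 9]
20. n0.off = 20  [20]
21. n0.wid = false  [C.val > 10]

"qrwpx"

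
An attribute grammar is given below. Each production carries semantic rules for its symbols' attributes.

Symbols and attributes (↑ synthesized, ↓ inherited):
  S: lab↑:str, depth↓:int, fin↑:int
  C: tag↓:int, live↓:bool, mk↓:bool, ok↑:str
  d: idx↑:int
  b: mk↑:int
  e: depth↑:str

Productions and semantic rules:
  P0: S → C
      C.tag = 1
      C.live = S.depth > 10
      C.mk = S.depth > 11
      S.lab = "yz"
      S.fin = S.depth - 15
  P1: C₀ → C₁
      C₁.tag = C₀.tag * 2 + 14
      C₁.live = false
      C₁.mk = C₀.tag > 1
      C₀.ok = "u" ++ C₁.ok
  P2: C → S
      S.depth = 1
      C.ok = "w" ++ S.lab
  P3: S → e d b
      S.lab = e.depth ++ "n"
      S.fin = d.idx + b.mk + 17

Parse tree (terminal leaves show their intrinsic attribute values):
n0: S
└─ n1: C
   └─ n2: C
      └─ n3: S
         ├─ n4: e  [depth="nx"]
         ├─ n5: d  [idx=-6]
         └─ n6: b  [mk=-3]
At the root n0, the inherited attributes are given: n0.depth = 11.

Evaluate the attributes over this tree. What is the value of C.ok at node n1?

"uwnxn"

1. n0.depth = 11  [given at root]
2. n1.tag = 1  [1]
3. n1.live = true  [S.depth > 10]
4. n1.mk = false  [S.depth > 11]
5. n2.tag = 16  [C₀.tag * 2 + 14]
6. n2.live = false  [false]
7. n2.mk = false  [C₀.tag > 1]
8. n3.depth = 1  [1]
9. n4.depth = "nx"  [terminal]
10. n5.idx = -6  [terminal]
11. n6.mk = -3  [terminal]
12. n3.lab = "nxn"  [e.depth ++ "n"]
13. n3.fin = 8  [d.idx + b.mk + 17]
14. n2.ok = "wnxn"  ["w" ++ S.lab]
15. n1.ok = "uwnxn"  ["u" ++ C₁.ok]
16. n0.lab = "yz"  ["yz"]
17. n0.fin = -4  [S.depth - 15]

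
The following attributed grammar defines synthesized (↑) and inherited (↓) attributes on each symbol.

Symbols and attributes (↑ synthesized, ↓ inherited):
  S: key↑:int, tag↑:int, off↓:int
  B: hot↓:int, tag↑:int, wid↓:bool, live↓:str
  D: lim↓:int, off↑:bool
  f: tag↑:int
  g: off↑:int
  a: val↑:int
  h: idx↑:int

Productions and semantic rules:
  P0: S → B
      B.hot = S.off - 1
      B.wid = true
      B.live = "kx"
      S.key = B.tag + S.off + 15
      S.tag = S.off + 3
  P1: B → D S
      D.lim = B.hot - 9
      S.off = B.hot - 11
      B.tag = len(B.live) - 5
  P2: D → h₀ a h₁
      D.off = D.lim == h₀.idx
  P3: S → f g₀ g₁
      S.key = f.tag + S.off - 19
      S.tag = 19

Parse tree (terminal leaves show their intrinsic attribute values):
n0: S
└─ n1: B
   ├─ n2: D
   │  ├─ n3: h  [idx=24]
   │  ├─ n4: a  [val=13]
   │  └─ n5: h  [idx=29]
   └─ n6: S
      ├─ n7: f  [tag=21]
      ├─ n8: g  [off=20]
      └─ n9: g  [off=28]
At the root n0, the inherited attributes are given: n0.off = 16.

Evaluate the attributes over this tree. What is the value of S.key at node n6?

6

1. n0.off = 16  [given at root]
2. n1.hot = 15  [S.off - 1]
3. n1.wid = true  [true]
4. n1.live = "kx"  ["kx"]
5. n2.lim = 6  [B.hot - 9]
6. n3.idx = 24  [terminal]
7. n4.val = 13  [terminal]
8. n5.idx = 29  [terminal]
9. n2.off = false  [D.lim == h₀.idx]
10. n6.off = 4  [B.hot - 11]
11. n7.tag = 21  [terminal]
12. n8.off = 20  [terminal]
13. n9.off = 28  [terminal]
14. n6.key = 6  [f.tag + S.off - 19]
15. n6.tag = 19  [19]
16. n1.tag = -3  [len(B.live) - 5]
17. n0.key = 28  [B.tag + S.off + 15]
18. n0.tag = 19  [S.off + 3]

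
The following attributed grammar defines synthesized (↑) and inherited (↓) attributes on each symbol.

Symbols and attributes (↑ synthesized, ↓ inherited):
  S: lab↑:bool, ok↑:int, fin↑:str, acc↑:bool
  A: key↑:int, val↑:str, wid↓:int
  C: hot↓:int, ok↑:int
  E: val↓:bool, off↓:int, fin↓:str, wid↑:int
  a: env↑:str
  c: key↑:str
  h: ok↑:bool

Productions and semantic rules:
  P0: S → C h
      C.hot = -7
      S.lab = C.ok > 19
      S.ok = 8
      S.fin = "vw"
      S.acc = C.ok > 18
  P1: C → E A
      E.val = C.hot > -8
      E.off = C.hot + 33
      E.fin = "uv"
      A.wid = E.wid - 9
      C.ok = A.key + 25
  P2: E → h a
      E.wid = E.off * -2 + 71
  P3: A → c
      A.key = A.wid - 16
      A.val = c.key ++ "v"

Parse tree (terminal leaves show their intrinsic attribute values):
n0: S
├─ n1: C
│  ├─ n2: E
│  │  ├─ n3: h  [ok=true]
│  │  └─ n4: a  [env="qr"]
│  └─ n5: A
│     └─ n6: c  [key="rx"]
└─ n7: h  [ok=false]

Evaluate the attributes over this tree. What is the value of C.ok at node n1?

19

1. n1.hot = -7  [-7]
2. n2.val = true  [C.hot > -8]
3. n2.off = 26  [C.hot + 33]
4. n2.fin = "uv"  ["uv"]
5. n3.ok = true  [terminal]
6. n4.env = "qr"  [terminal]
7. n2.wid = 19  [E.off * -2 + 71]
8. n5.wid = 10  [E.wid - 9]
9. n6.key = "rx"  [terminal]
10. n5.key = -6  [A.wid - 16]
11. n5.val = "rxv"  [c.key ++ "v"]
12. n1.ok = 19  [A.key + 25]
13. n7.ok = false  [terminal]
14. n0.lab = false  [C.ok > 19]
15. n0.ok = 8  [8]
16. n0.fin = "vw"  ["vw"]
17. n0.acc = true  [C.ok > 18]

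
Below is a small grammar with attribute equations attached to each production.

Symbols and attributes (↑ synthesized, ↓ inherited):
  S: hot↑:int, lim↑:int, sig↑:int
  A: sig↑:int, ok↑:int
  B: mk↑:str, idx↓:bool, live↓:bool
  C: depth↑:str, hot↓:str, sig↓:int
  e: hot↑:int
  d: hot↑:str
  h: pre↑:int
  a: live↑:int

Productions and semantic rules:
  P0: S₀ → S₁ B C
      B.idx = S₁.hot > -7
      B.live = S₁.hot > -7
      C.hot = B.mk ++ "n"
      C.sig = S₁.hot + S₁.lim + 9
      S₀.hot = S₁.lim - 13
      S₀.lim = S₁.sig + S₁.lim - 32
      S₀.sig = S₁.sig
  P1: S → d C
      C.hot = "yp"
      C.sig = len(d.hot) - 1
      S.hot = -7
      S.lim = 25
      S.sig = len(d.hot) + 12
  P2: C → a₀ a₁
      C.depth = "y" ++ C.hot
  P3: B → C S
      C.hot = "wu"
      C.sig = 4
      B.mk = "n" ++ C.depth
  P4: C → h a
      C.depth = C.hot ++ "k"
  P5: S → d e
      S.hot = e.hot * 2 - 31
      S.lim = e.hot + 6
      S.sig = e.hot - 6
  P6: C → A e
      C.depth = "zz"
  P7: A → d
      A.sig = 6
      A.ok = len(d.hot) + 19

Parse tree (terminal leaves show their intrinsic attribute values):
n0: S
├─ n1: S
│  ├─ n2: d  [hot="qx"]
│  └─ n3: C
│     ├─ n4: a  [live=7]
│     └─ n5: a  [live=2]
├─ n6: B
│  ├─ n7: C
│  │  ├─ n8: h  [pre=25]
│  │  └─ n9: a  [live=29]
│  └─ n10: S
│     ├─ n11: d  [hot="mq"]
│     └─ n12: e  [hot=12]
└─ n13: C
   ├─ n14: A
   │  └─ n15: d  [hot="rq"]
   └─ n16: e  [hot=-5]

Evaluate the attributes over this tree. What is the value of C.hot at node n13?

"nwukn"

1. n2.hot = "qx"  [terminal]
2. n3.hot = "yp"  ["yp"]
3. n3.sig = 1  [len(d.hot) - 1]
4. n4.live = 7  [terminal]
5. n5.live = 2  [terminal]
6. n3.depth = "yyp"  ["y" ++ C.hot]
7. n1.hot = -7  [-7]
8. n1.lim = 25  [25]
9. n1.sig = 14  [len(d.hot) + 12]
10. n6.idx = false  [S₁.hot > -7]
11. n6.live = false  [S₁.hot > -7]
12. n7.hot = "wu"  ["wu"]
13. n7.sig = 4  [4]
14. n8.pre = 25  [terminal]
15. n9.live = 29  [terminal]
16. n7.depth = "wuk"  [C.hot ++ "k"]
17. n11.hot = "mq"  [terminal]
18. n12.hot = 12  [terminal]
19. n10.hot = -7  [e.hot * 2 - 31]
20. n10.lim = 18  [e.hot + 6]
21. n10.sig = 6  [e.hot - 6]
22. n6.mk = "nwuk"  ["n" ++ C.depth]
23. n13.hot = "nwukn"  [B.mk ++ "n"]
24. n13.sig = 27  [S₁.hot + S₁.lim + 9]
25. n15.hot = "rq"  [terminal]
26. n14.sig = 6  [6]
27. n14.ok = 21  [len(d.hot) + 19]
28. n16.hot = -5  [terminal]
29. n13.depth = "zz"  ["zz"]
30. n0.hot = 12  [S₁.lim - 13]
31. n0.lim = 7  [S₁.sig + S₁.lim - 32]
32. n0.sig = 14  [S₁.sig]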